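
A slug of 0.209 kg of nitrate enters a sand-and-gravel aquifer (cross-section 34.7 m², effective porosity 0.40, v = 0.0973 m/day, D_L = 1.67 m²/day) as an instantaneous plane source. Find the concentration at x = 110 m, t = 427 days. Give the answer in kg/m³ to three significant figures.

For an instantaneous plane source, C(x,t) = M/(n_e·A·√(4πDt)) · exp(−(x−vt)²/(4Dt)), with n_e·A the pore (flow) area.
Plume center vt = 0.0973 × 427 = 41.5471 m, so the well at 110 m is 68.4529 m downgradient of the peak.
√(4πDt) = 94.66 m, giving peak height M/(n_e·A·√(4πDt)) = 0.209/(0.40 × 34.7 × 94.66) = 0.0001591 kg/m³.
(x−vt)²/(4Dt) = (68.4529)²/(4 × 1.67 × 427) = 1.643; exp(−1.643) = 0.1934.
C = 0.0001591 × 0.1934 = 3.08e-05 kg/m³.

3.08e-05 kg/m³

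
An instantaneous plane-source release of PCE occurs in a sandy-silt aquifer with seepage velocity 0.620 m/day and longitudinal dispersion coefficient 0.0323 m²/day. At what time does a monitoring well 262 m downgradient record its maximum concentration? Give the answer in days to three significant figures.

422 days

For the 1D instantaneous-source solution, setting ∂C/∂t = 0 at fixed x gives v²t² + 2Dt − x² = 0, so t = (√(D² + v²x²) − D)/v².
√(D² + v²x²) = √(0.0323² + 0.620² × 262²) = 162.4; v² = 0.3844.
t = (162.4 − 0.0323)/0.3844 = 422 days (vs. the pure-advection estimate x/v = 423 d).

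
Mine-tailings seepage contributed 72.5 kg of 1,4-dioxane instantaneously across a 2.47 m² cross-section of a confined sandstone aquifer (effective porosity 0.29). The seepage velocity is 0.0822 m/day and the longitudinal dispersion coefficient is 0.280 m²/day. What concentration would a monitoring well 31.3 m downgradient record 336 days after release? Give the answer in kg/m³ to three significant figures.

2.84 kg/m³

For an instantaneous plane source, C(x,t) = M/(n_e·A·√(4πDt)) · exp(−(x−vt)²/(4Dt)), with n_e·A the pore (flow) area.
Plume center vt = 0.0822 × 336 = 27.6192 m, so the well at 31.3 m is 3.6808 m downgradient of the peak.
√(4πDt) = 34.38 m, giving peak height M/(n_e·A·√(4πDt)) = 72.5/(0.29 × 2.47 × 34.38) = 2.944 kg/m³.
(x−vt)²/(4Dt) = (3.6808)²/(4 × 0.280 × 336) = 0.03600; exp(−0.03600) = 0.9646.
C = 2.944 × 0.9646 = 2.84 kg/m³.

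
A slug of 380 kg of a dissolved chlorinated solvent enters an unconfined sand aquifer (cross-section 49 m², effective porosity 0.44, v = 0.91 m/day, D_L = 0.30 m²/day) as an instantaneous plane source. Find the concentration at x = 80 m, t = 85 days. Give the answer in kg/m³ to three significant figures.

For an instantaneous plane source, C(x,t) = M/(n_e·A·√(4πDt)) · exp(−(x−vt)²/(4Dt)), with n_e·A the pore (flow) area.
Plume center vt = 0.91 × 85 = 77.35 m, so the well at 80 m is 2.65 m downgradient of the peak.
√(4πDt) = 17.90 m, giving peak height M/(n_e·A·√(4πDt)) = 380/(0.44 × 49 × 17.90) = 0.9846 kg/m³.
(x−vt)²/(4Dt) = (2.65)²/(4 × 0.30 × 85) = 0.06885; exp(−0.06885) = 0.9335.
C = 0.9846 × 0.9335 = 0.919 kg/m³.

0.919 kg/m³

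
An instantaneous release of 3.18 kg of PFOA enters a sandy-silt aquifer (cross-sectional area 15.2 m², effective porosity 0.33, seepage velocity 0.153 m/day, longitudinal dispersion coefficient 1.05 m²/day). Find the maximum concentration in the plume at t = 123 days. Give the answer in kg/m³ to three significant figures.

The peak of an instantaneous 1D plume sits at x = vt; there the Gaussian factor is 1 and C_max = M/(n_e·A·√(4πDt)), where n_e·A is the pore area the mass is dissolved in.
√(4πDt) = √(4π × 1.05 × 123) = 40.29 m, so C_max = 3.18/(0.33 × 15.2 × 40.29) = 0.0157 kg/m³.

0.0157 kg/m³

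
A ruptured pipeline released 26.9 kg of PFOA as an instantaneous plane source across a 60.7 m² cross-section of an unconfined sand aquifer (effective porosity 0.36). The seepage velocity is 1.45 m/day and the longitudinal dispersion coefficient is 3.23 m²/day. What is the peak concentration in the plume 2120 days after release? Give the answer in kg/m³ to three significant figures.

The peak of an instantaneous 1D plume sits at x = vt; there the Gaussian factor is 1 and C_max = M/(n_e·A·√(4πDt)), where n_e·A is the pore area the mass is dissolved in.
√(4πDt) = √(4π × 3.23 × 2120) = 293.3 m, so C_max = 26.9/(0.36 × 60.7 × 293.3) = 0.00420 kg/m³.

0.00420 kg/m³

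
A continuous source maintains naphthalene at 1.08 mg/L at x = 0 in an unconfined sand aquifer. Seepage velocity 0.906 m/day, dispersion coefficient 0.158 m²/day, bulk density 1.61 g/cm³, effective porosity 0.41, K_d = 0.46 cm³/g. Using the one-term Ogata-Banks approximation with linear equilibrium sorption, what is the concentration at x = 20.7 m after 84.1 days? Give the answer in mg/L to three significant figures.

Retardation factor R = 1 + ρ_b·K_d/n = 1 + 1.61 × 0.46/0.41 = 2.806.
Sorption retards both mechanisms: v_R = v/R = 0.3229 m/day, D_R = D/R = 0.05631 m²/day.
v_R·t = 0.3229 × 84.1 = 27.15589 m; 2√(D_R t) = 4.352 m; argument = (20.7 − 27.15589)/4.352 = -1.483.
C = C₀ × ½·erfc(-1.483) = 1.08 × 0.9820 = 1.06 mg/L.

1.06 mg/L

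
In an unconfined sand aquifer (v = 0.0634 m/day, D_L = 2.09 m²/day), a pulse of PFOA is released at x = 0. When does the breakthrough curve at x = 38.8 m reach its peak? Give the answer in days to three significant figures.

283 days

For the 1D instantaneous-source solution, setting ∂C/∂t = 0 at fixed x gives v²t² + 2Dt − x² = 0, so t = (√(D² + v²x²) − D)/v².
√(D² + v²x²) = √(2.09² + 0.0634² × 38.8²) = 3.228; v² = 0.00401956.
t = (3.228 − 2.09)/0.00401956 = 283 days (vs. the pure-advection estimate x/v = 612 d).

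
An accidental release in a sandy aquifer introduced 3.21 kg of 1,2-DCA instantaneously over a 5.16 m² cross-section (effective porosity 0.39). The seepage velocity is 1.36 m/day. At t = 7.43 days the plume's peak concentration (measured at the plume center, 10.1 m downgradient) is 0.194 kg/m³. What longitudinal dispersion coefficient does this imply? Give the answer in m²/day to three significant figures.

0.724 m²/day

At the plume center C_max = M/(n_e·A·√(4πDt)), so D = M²/(4πt·(n_e·A·C_max)²).
n_e·A·C_max = 0.39 × 5.16 × 0.194 = 0.3904 kg/m.
D = 3.21²/(4π × 7.43 × 0.3904²) = 0.724 m²/day.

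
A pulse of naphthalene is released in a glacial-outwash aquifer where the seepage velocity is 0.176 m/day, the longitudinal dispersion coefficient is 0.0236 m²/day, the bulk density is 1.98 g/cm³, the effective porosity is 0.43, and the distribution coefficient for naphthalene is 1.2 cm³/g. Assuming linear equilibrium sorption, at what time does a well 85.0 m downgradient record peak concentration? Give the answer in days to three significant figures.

Retardation factor R = 1 + ρ_b·K_d/n = 1 + 1.98 × 1.2/0.43 = 6.526.
Sorption retards both mechanisms: v_R = v/R = 0.02697 m/day, D_R = D/R = 0.003616 m²/day.
Peak time from v_R²t² + 2D_R t − x² = 0: t = (√(D_R² + v_R²x²) − D_R)/v_R².
√(D_R² + v_R²x²) = √(0.003616² + 0.02697² × 85.0²) = 2.292; v_R² = 0.0007274.
t = (2.292 − 0.003616)/0.0007274 = 3150 days.

3150 days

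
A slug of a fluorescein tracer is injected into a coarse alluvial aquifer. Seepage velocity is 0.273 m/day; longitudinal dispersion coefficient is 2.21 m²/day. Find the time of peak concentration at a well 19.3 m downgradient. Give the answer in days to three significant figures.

47.0 days

For the 1D instantaneous-source solution, setting ∂C/∂t = 0 at fixed x gives v²t² + 2Dt − x² = 0, so t = (√(D² + v²x²) − D)/v².
√(D² + v²x²) = √(2.21² + 0.273² × 19.3²) = 5.714; v² = 0.074529.
t = (5.714 − 2.21)/0.074529 = 47.0 days (vs. the pure-advection estimate x/v = 70.7 d).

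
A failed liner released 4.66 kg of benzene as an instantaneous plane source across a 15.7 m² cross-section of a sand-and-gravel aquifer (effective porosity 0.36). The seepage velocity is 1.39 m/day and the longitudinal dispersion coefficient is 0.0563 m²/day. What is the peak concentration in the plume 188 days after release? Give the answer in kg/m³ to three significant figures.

The peak of an instantaneous 1D plume sits at x = vt; there the Gaussian factor is 1 and C_max = M/(n_e·A·√(4πDt)), where n_e·A is the pore area the mass is dissolved in.
√(4πDt) = √(4π × 0.0563 × 188) = 11.53 m, so C_max = 4.66/(0.36 × 15.7 × 11.53) = 0.0715 kg/m³.

0.0715 kg/m³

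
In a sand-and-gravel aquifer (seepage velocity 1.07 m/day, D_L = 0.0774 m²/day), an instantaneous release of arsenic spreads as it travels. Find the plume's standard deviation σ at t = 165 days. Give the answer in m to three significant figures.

5.05 m

Dispersive spreading gives a Gaussian with σ² = 2Dt; advection only shifts the center.
σ = √(2 × 0.0774 × 165) = 5.05 m.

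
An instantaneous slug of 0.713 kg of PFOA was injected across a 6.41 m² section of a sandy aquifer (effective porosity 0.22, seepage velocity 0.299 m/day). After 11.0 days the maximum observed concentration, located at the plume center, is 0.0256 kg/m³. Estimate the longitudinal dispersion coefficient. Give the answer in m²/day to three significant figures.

At the plume center C_max = M/(n_e·A·√(4πDt)), so D = M²/(4πt·(n_e·A·C_max)²).
n_e·A·C_max = 0.22 × 6.41 × 0.0256 = 0.03610 kg/m.
D = 0.713²/(4π × 11.0 × 0.03610²) = 2.82 m²/day.

2.82 m²/day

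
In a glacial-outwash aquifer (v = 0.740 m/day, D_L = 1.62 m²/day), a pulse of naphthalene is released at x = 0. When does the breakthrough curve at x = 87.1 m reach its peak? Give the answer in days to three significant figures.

115 days

For the 1D instantaneous-source solution, setting ∂C/∂t = 0 at fixed x gives v²t² + 2Dt − x² = 0, so t = (√(D² + v²x²) − D)/v².
√(D² + v²x²) = √(1.62² + 0.740² × 87.1²) = 64.47; v² = 0.5476.
t = (64.47 − 1.62)/0.5476 = 115 days (vs. the pure-advection estimate x/v = 118 d).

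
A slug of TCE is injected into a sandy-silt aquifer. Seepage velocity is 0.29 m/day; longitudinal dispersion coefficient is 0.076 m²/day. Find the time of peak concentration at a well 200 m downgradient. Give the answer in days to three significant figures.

For the 1D instantaneous-source solution, setting ∂C/∂t = 0 at fixed x gives v²t² + 2Dt − x² = 0, so t = (√(D² + v²x²) − D)/v².
√(D² + v²x²) = √(0.076² + 0.29² × 200²) = 58.00; v² = 0.0841.
t = (58.00 − 0.076)/0.0841 = 689 days (vs. the pure-advection estimate x/v = 690 d).

689 days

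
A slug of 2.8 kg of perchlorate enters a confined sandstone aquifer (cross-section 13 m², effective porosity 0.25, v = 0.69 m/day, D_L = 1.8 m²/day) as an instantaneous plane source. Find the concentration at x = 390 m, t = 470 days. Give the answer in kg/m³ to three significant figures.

0.00233 kg/m³

For an instantaneous plane source, C(x,t) = M/(n_e·A·√(4πDt)) · exp(−(x−vt)²/(4Dt)), with n_e·A the pore (flow) area.
Plume center vt = 0.69 × 470 = 324.3 m, so the well at 390 m is 65.7 m downgradient of the peak.
√(4πDt) = 103.1 m, giving peak height M/(n_e·A·√(4πDt)) = 2.8/(0.25 × 13 × 103.1) = 0.008356 kg/m³.
(x−vt)²/(4Dt) = (65.7)²/(4 × 1.8 × 470) = 1.276; exp(−1.276) = 0.2792.
C = 0.008356 × 0.2792 = 0.00233 kg/m³.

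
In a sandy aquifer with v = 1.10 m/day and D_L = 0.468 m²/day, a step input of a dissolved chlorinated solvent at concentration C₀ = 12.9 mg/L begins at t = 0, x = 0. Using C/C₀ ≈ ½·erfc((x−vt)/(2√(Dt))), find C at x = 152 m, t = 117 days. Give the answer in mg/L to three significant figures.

0.168 mg/L

For a continuous step input, C/C₀ ≈ ½·erfc((x−vt)/(2√(Dt))).
vt = 1.10 × 117 = 128.7 m and 2√(Dt) = 2√(0.468 × 117) = 14.80 m.
Argument (x−vt)/(2√(Dt)) = (152 − 128.7)/14.80 = 1.574; ½·erfc(1.574) = 0.01301.
C = 12.9 × 0.01301 = 0.168 mg/L.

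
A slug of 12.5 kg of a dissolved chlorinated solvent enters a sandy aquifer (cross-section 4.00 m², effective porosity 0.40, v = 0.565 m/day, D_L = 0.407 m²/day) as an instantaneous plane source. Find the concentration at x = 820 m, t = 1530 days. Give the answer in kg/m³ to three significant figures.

For an instantaneous plane source, C(x,t) = M/(n_e·A·√(4πDt)) · exp(−(x−vt)²/(4Dt)), with n_e·A the pore (flow) area.
Plume center vt = 0.565 × 1530 = 864.45 m, so the well at 820 m is 44.45 m upgradient of the peak.
√(4πDt) = 88.46 m, giving peak height M/(n_e·A·√(4πDt)) = 12.5/(0.40 × 4.00 × 88.46) = 0.08832 kg/m³.
(x−vt)²/(4Dt) = (-44.45)²/(4 × 0.407 × 1530) = 0.7932; exp(−0.7932) = 0.4524.
C = 0.08832 × 0.4524 = 0.0400 kg/m³.

0.0400 kg/m³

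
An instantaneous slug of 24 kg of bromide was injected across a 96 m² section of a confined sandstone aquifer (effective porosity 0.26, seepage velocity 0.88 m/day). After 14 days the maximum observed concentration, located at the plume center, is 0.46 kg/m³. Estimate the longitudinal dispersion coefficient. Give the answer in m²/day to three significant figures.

0.0248 m²/day

At the plume center C_max = M/(n_e·A·√(4πDt)), so D = M²/(4πt·(n_e·A·C_max)²).
n_e·A·C_max = 0.26 × 96 × 0.46 = 11.48 kg/m.
D = 24²/(4π × 14 × 11.48²) = 0.0248 m²/day.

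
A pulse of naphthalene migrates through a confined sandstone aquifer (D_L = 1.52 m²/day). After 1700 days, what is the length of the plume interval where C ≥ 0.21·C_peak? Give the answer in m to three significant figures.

The plume is Gaussian with σ = √(2Dt) = √(2 × 1.52 × 1700) = 71.89 m.
C/C_peak = exp(−Δx²/(2σ²)) = 0.21 ⇒ Δx = σ·√(−2 ln 0.21) = 71.89 × 1.767 = 127.0 m.
Width = 2Δx = 254 m.

254 m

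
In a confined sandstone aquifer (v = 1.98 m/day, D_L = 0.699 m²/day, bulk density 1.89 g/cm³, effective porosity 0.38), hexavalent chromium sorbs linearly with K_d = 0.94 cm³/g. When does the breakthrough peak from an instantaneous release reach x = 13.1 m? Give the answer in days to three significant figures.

36.6 days

Retardation factor R = 1 + ρ_b·K_d/n = 1 + 1.89 × 0.94/0.38 = 5.675.
Sorption retards both mechanisms: v_R = v/R = 0.3489 m/day, D_R = D/R = 0.1232 m²/day.
Peak time from v_R²t² + 2D_R t − x² = 0: t = (√(D_R² + v_R²x²) − D_R)/v_R².
√(D_R² + v_R²x²) = √(0.1232² + 0.3489² × 13.1²) = 4.572; v_R² = 0.1217.
t = (4.572 − 0.1232)/0.1217 = 36.6 days.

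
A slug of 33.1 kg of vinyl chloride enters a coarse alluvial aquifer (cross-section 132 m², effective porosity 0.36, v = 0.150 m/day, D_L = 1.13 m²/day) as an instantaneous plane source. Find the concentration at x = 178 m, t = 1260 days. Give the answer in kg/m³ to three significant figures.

For an instantaneous plane source, C(x,t) = M/(n_e·A·√(4πDt)) · exp(−(x−vt)²/(4Dt)), with n_e·A the pore (flow) area.
Plume center vt = 0.150 × 1260 = 189 m, so the well at 178 m is 11 m upgradient of the peak.
√(4πDt) = 133.8 m, giving peak height M/(n_e·A·√(4πDt)) = 33.1/(0.36 × 132 × 133.8) = 0.005206 kg/m³.
(x−vt)²/(4Dt) = (-11)²/(4 × 1.13 × 1260) = 0.02125; exp(−0.02125) = 0.9790.
C = 0.005206 × 0.9790 = 0.00510 kg/m³.

0.00510 kg/m³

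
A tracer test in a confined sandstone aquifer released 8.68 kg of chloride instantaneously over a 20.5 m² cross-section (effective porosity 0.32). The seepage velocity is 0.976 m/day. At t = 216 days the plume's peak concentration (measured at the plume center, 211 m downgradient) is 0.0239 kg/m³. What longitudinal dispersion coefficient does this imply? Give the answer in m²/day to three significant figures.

1.13 m²/day

At the plume center C_max = M/(n_e·A·√(4πDt)), so D = M²/(4πt·(n_e·A·C_max)²).
n_e·A·C_max = 0.32 × 20.5 × 0.0239 = 0.1568 kg/m.
D = 8.68²/(4π × 216 × 0.1568²) = 1.13 m²/day.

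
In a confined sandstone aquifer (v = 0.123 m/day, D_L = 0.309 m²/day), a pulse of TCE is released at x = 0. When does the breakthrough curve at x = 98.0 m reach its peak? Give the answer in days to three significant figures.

For the 1D instantaneous-source solution, setting ∂C/∂t = 0 at fixed x gives v²t² + 2Dt − x² = 0, so t = (√(D² + v²x²) − D)/v².
√(D² + v²x²) = √(0.309² + 0.123² × 98.0²) = 12.06; v² = 0.015129.
t = (12.06 − 0.309)/0.015129 = 777 days (vs. the pure-advection estimate x/v = 797 d).

777 days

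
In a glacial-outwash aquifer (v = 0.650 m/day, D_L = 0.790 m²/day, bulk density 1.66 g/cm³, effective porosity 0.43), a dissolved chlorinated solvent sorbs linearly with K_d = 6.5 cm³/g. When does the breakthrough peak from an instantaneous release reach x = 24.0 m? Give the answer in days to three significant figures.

916 days

Retardation factor R = 1 + ρ_b·K_d/n = 1 + 1.66 × 6.5/0.43 = 26.09.
Sorption retards both mechanisms: v_R = v/R = 0.02491 m/day, D_R = D/R = 0.03028 m²/day.
Peak time from v_R²t² + 2D_R t − x² = 0: t = (√(D_R² + v_R²x²) − D_R)/v_R².
√(D_R² + v_R²x²) = √(0.03028² + 0.02491² × 24.0²) = 0.5986; v_R² = 0.0006205.
t = (0.5986 − 0.03028)/0.0006205 = 916 days.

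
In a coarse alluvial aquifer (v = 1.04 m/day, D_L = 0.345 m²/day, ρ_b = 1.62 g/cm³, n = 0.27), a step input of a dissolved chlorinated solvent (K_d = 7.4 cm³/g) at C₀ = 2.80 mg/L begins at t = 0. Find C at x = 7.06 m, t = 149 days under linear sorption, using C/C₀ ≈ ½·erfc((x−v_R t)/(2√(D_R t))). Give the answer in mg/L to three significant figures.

0.0215 mg/L

Retardation factor R = 1 + ρ_b·K_d/n = 1 + 1.62 × 7.4/0.27 = 45.40.
Sorption retards both mechanisms: v_R = v/R = 0.02291 m/day, D_R = D/R = 0.007599 m²/day.
v_R·t = 0.02291 × 149 = 3.41359 m; 2√(D_R t) = 2.128 m; argument = (7.06 − 3.41359)/2.128 = 1.714.
C = C₀ × ½·erfc(1.714) = 2.80 × 0.007676 = 0.0215 mg/L.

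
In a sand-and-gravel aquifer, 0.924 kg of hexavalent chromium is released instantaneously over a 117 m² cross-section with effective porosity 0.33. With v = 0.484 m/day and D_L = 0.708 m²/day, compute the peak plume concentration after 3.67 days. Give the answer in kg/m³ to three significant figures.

The peak of an instantaneous 1D plume sits at x = vt; there the Gaussian factor is 1 and C_max = M/(n_e·A·√(4πDt)), where n_e·A is the pore area the mass is dissolved in.
√(4πDt) = √(4π × 0.708 × 3.67) = 5.714 m, so C_max = 0.924/(0.33 × 117 × 5.714) = 0.00419 kg/m³.

0.00419 kg/m³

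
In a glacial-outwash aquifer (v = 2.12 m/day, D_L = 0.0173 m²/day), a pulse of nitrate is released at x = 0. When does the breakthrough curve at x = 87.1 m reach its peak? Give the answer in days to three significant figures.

41.1 days

For the 1D instantaneous-source solution, setting ∂C/∂t = 0 at fixed x gives v²t² + 2Dt − x² = 0, so t = (√(D² + v²x²) − D)/v².
√(D² + v²x²) = √(0.0173² + 2.12² × 87.1²) = 184.7; v² = 4.4944.
t = (184.7 − 0.0173)/4.4944 = 41.1 days (vs. the pure-advection estimate x/v = 41.1 d).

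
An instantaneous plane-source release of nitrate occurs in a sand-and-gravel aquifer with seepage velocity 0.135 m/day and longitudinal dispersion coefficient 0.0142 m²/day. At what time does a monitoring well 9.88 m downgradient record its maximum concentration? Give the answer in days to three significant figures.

For the 1D instantaneous-source solution, setting ∂C/∂t = 0 at fixed x gives v²t² + 2Dt − x² = 0, so t = (√(D² + v²x²) − D)/v².
√(D² + v²x²) = √(0.0142² + 0.135² × 9.88²) = 1.334; v² = 0.018225.
t = (1.334 − 0.0142)/0.018225 = 72.4 days (vs. the pure-advection estimate x/v = 73.2 d).

72.4 days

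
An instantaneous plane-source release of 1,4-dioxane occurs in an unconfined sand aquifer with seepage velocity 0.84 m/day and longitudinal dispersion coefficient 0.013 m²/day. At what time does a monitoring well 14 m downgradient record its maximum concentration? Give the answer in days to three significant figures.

16.6 days

For the 1D instantaneous-source solution, setting ∂C/∂t = 0 at fixed x gives v²t² + 2Dt − x² = 0, so t = (√(D² + v²x²) − D)/v².
√(D² + v²x²) = √(0.013² + 0.84² × 14²) = 11.76; v² = 0.7056.
t = (11.76 − 0.013)/0.7056 = 16.6 days (vs. the pure-advection estimate x/v = 16.7 d).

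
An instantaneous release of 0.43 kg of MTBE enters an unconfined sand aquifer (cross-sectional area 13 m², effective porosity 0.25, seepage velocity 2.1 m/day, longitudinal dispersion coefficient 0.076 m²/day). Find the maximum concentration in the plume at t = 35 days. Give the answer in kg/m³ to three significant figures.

0.0229 kg/m³

The peak of an instantaneous 1D plume sits at x = vt; there the Gaussian factor is 1 and C_max = M/(n_e·A·√(4πDt)), where n_e·A is the pore area the mass is dissolved in.
√(4πDt) = √(4π × 0.076 × 35) = 5.782 m, so C_max = 0.43/(0.25 × 13 × 5.782) = 0.0229 kg/m³.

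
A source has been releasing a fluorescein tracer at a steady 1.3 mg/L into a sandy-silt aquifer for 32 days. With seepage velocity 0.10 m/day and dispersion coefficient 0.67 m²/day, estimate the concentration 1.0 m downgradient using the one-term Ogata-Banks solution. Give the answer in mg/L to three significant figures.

For a continuous step input, C/C₀ ≈ ½·erfc((x−vt)/(2√(Dt))).
vt = 0.10 × 32 = 3.2 m and 2√(Dt) = 2√(0.67 × 32) = 9.261 m.
Argument (x−vt)/(2√(Dt)) = (1.0 − 3.2)/9.261 = -0.2376; ½·erfc(-0.2376) = 0.6316.
C = 1.3 × 0.6316 = 0.821 mg/L.

0.821 mg/L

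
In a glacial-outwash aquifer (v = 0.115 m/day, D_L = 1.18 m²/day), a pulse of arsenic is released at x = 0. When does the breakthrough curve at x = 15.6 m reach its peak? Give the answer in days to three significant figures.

73.1 days

For the 1D instantaneous-source solution, setting ∂C/∂t = 0 at fixed x gives v²t² + 2Dt − x² = 0, so t = (√(D² + v²x²) − D)/v².
√(D² + v²x²) = √(1.18² + 0.115² × 15.6²) = 2.147; v² = 0.013225.
t = (2.147 − 1.18)/0.013225 = 73.1 days (vs. the pure-advection estimate x/v = 136 d).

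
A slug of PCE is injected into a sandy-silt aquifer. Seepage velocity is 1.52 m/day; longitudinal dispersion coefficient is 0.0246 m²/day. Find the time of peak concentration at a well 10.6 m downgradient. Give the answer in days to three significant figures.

For the 1D instantaneous-source solution, setting ∂C/∂t = 0 at fixed x gives v²t² + 2Dt − x² = 0, so t = (√(D² + v²x²) − D)/v².
√(D² + v²x²) = √(0.0246² + 1.52² × 10.6²) = 16.11; v² = 2.3104.
t = (16.11 − 0.0246)/2.3104 = 6.96 days (vs. the pure-advection estimate x/v = 6.97 d).

6.96 days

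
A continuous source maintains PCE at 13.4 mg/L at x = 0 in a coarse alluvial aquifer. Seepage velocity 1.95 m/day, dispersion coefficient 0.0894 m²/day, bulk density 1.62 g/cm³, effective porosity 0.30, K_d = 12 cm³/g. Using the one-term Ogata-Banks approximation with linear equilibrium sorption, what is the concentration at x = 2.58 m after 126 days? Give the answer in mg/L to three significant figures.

13.1 mg/L

Retardation factor R = 1 + ρ_b·K_d/n = 1 + 1.62 × 12/0.30 = 65.80.
Sorption retards both mechanisms: v_R = v/R = 0.02964 m/day, D_R = D/R = 0.001359 m²/day.
v_R·t = 0.02964 × 126 = 3.73464 m; 2√(D_R t) = 0.8276 m; argument = (2.58 − 3.73464)/0.8276 = -1.395.
C = C₀ × ½·erfc(-1.395) = 13.4 × 0.9757 = 13.1 mg/L.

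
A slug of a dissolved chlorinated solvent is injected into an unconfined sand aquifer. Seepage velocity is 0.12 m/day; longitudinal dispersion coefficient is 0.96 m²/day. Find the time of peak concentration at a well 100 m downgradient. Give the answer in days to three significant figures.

For the 1D instantaneous-source solution, setting ∂C/∂t = 0 at fixed x gives v²t² + 2Dt − x² = 0, so t = (√(D² + v²x²) − D)/v².
√(D² + v²x²) = √(0.96² + 0.12² × 100²) = 12.04; v² = 0.0144.
t = (12.04 − 0.96)/0.0144 = 769 days (vs. the pure-advection estimate x/v = 833 d).

769 days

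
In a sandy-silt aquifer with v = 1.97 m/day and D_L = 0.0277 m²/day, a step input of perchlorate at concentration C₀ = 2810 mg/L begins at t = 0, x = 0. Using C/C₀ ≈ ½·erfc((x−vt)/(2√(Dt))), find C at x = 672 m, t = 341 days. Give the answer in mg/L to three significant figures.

For a continuous step input, C/C₀ ≈ ½·erfc((x−vt)/(2√(Dt))).
vt = 1.97 × 341 = 671.77 m and 2√(Dt) = 2√(0.0277 × 341) = 6.147 m.
Argument (x−vt)/(2√(Dt)) = (672 − 671.77)/6.147 = 0.03742; ½·erfc(0.03742) = 0.4789.
C = 2810 × 0.4789 = 1350 mg/L.

1350 mg/L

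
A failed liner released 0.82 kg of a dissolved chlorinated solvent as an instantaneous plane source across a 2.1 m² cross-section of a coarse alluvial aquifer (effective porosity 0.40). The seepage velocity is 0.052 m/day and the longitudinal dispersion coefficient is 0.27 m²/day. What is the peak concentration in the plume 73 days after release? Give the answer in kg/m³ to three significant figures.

0.0620 kg/m³

The peak of an instantaneous 1D plume sits at x = vt; there the Gaussian factor is 1 and C_max = M/(n_e·A·√(4πDt)), where n_e·A is the pore area the mass is dissolved in.
√(4πDt) = √(4π × 0.27 × 73) = 15.74 m, so C_max = 0.82/(0.40 × 2.1 × 15.74) = 0.0620 kg/m³.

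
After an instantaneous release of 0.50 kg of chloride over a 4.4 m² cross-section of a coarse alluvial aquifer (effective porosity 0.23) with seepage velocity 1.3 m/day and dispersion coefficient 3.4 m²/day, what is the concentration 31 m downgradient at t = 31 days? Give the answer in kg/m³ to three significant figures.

0.0111 kg/m³

For an instantaneous plane source, C(x,t) = M/(n_e·A·√(4πDt)) · exp(−(x−vt)²/(4Dt)), with n_e·A the pore (flow) area.
Plume center vt = 1.3 × 31 = 40.3 m, so the well at 31 m is 9.3 m upgradient of the peak.
√(4πDt) = 36.39 m, giving peak height M/(n_e·A·√(4πDt)) = 0.50/(0.23 × 4.4 × 36.39) = 0.01358 kg/m³.
(x−vt)²/(4Dt) = (-9.3)²/(4 × 3.4 × 31) = 0.2051; exp(−0.2051) = 0.8146.
C = 0.01358 × 0.8146 = 0.0111 kg/m³.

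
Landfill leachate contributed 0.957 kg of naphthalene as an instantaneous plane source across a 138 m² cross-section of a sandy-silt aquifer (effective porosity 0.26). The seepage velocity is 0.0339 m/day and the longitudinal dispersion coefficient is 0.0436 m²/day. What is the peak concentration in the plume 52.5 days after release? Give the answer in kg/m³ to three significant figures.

0.00497 kg/m³

The peak of an instantaneous 1D plume sits at x = vt; there the Gaussian factor is 1 and C_max = M/(n_e·A·√(4πDt)), where n_e·A is the pore area the mass is dissolved in.
√(4πDt) = √(4π × 0.0436 × 52.5) = 5.363 m, so C_max = 0.957/(0.26 × 138 × 5.363) = 0.00497 kg/m³.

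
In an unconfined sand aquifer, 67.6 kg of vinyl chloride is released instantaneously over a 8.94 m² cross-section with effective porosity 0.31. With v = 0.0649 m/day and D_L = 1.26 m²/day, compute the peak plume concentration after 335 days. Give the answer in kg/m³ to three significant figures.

The peak of an instantaneous 1D plume sits at x = vt; there the Gaussian factor is 1 and C_max = M/(n_e·A·√(4πDt)), where n_e·A is the pore area the mass is dissolved in.
√(4πDt) = √(4π × 1.26 × 335) = 72.83 m, so C_max = 67.6/(0.31 × 8.94 × 72.83) = 0.335 kg/m³.

0.335 kg/m³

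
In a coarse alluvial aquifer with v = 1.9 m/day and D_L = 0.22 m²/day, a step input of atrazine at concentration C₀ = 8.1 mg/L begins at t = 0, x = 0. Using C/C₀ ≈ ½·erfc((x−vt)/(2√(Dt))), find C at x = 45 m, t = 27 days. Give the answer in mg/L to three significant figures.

7.83 mg/L

For a continuous step input, C/C₀ ≈ ½·erfc((x−vt)/(2√(Dt))).
vt = 1.9 × 27 = 51.3 m and 2√(Dt) = 2√(0.22 × 27) = 4.874 m.
Argument (x−vt)/(2√(Dt)) = (45 − 51.3)/4.874 = -1.293; ½·erfc(-1.293) = 0.9663.
C = 8.1 × 0.9663 = 7.83 mg/L.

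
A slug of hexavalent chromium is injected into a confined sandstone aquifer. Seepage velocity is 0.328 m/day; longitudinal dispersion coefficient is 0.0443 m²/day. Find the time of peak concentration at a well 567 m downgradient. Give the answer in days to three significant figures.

For the 1D instantaneous-source solution, setting ∂C/∂t = 0 at fixed x gives v²t² + 2Dt − x² = 0, so t = (√(D² + v²x²) − D)/v².
√(D² + v²x²) = √(0.0443² + 0.328² × 567²) = 186.0; v² = 0.107584.
t = (186.0 − 0.0443)/0.107584 = 1730 days (vs. the pure-advection estimate x/v = 1730 d).

1730 days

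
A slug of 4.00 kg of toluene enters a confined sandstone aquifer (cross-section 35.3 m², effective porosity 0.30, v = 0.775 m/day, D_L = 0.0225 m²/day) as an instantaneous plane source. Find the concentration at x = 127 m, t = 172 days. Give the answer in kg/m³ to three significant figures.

For an instantaneous plane source, C(x,t) = M/(n_e·A·√(4πDt)) · exp(−(x−vt)²/(4Dt)), with n_e·A the pore (flow) area.
Plume center vt = 0.775 × 172 = 133.3 m, so the well at 127 m is 6.3 m upgradient of the peak.
√(4πDt) = 6.974 m, giving peak height M/(n_e·A·√(4πDt)) = 4.00/(0.30 × 35.3 × 6.974) = 0.05416 kg/m³.
(x−vt)²/(4Dt) = (-6.3)²/(4 × 0.0225 × 172) = 2.564; exp(−2.564) = 0.07700.
C = 0.05416 × 0.07700 = 0.00417 kg/m³.

0.00417 kg/m³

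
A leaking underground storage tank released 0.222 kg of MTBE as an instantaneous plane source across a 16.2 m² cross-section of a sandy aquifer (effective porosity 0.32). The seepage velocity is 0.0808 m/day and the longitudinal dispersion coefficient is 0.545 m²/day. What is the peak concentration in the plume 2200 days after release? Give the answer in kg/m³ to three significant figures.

0.000349 kg/m³

The peak of an instantaneous 1D plume sits at x = vt; there the Gaussian factor is 1 and C_max = M/(n_e·A·√(4πDt)), where n_e·A is the pore area the mass is dissolved in.
√(4πDt) = √(4π × 0.545 × 2200) = 122.7 m, so C_max = 0.222/(0.32 × 16.2 × 122.7) = 0.000349 kg/m³.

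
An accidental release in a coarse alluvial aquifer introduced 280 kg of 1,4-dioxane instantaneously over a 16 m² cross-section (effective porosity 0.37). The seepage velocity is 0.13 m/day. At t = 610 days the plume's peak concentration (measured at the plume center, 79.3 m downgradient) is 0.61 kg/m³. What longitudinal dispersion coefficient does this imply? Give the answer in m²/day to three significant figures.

0.784 m²/day

At the plume center C_max = M/(n_e·A·√(4πDt)), so D = M²/(4πt·(n_e·A·C_max)²).
n_e·A·C_max = 0.37 × 16 × 0.61 = 3.611 kg/m.
D = 280²/(4π × 610 × 3.611²) = 0.784 m²/day.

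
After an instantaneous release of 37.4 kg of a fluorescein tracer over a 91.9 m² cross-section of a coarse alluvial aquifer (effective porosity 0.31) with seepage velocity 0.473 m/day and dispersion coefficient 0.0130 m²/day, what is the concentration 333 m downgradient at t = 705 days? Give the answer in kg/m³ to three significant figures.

0.122 kg/m³

For an instantaneous plane source, C(x,t) = M/(n_e·A·√(4πDt)) · exp(−(x−vt)²/(4Dt)), with n_e·A the pore (flow) area.
Plume center vt = 0.473 × 705 = 333.465 m, so the well at 333 m is 0.465 m upgradient of the peak.
√(4πDt) = 10.73 m, giving peak height M/(n_e·A·√(4πDt)) = 37.4/(0.31 × 91.9 × 10.73) = 0.1223 kg/m³.
(x−vt)²/(4Dt) = (-0.465)²/(4 × 0.0130 × 705) = 0.005898; exp(−0.005898) = 0.9941.
C = 0.1223 × 0.9941 = 0.122 kg/m³.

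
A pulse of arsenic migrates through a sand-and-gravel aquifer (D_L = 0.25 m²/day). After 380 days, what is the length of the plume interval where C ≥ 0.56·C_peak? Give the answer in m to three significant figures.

29.7 m

The plume is Gaussian with σ = √(2Dt) = √(2 × 0.25 × 380) = 13.78 m.
C/C_peak = exp(−Δx²/(2σ²)) = 0.56 ⇒ Δx = σ·√(−2 ln 0.56) = 13.78 × 1.077 = 14.84 m.
Width = 2Δx = 29.7 m.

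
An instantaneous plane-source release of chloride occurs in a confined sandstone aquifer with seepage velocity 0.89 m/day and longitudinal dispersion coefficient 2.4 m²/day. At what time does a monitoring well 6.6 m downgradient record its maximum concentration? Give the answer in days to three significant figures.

For the 1D instantaneous-source solution, setting ∂C/∂t = 0 at fixed x gives v²t² + 2Dt − x² = 0, so t = (√(D² + v²x²) − D)/v².
√(D² + v²x²) = √(2.4² + 0.89² × 6.6²) = 6.345; v² = 0.7921.
t = (6.345 − 2.4)/0.7921 = 4.98 days (vs. the pure-advection estimate x/v = 7.42 d).

4.98 days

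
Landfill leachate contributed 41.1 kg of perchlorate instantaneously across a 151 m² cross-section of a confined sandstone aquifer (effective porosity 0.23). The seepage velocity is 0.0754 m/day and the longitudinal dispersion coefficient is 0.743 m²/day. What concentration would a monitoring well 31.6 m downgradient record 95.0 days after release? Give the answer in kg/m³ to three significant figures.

0.00479 kg/m³

For an instantaneous plane source, C(x,t) = M/(n_e·A·√(4πDt)) · exp(−(x−vt)²/(4Dt)), with n_e·A the pore (flow) area.
Plume center vt = 0.0754 × 95.0 = 7.163 m, so the well at 31.6 m is 24.437 m downgradient of the peak.
√(4πDt) = 29.78 m, giving peak height M/(n_e·A·√(4πDt)) = 41.1/(0.23 × 151 × 29.78) = 0.03974 kg/m³.
(x−vt)²/(4Dt) = (24.437)²/(4 × 0.743 × 95.0) = 2.115; exp(−2.115) = 0.1206.
C = 0.03974 × 0.1206 = 0.00479 kg/m³.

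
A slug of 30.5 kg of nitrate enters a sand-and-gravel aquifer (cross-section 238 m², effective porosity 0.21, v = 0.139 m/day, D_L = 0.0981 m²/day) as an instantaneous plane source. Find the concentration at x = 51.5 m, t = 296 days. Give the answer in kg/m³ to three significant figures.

0.0127 kg/m³

For an instantaneous plane source, C(x,t) = M/(n_e·A·√(4πDt)) · exp(−(x−vt)²/(4Dt)), with n_e·A the pore (flow) area.
Plume center vt = 0.139 × 296 = 41.144 m, so the well at 51.5 m is 10.356 m downgradient of the peak.
√(4πDt) = 19.10 m, giving peak height M/(n_e·A·√(4πDt)) = 30.5/(0.21 × 238 × 19.10) = 0.03195 kg/m³.
(x−vt)²/(4Dt) = (10.356)²/(4 × 0.0981 × 296) = 0.9233; exp(−0.9233) = 0.3972.
C = 0.03195 × 0.3972 = 0.0127 kg/m³.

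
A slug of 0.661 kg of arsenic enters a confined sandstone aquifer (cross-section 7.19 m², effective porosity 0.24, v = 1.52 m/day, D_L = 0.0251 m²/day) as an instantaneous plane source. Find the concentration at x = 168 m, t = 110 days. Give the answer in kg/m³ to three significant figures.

For an instantaneous plane source, C(x,t) = M/(n_e·A·√(4πDt)) · exp(−(x−vt)²/(4Dt)), with n_e·A the pore (flow) area.
Plume center vt = 1.52 × 110 = 167.2 m, so the well at 168 m is 0.8 m downgradient of the peak.
√(4πDt) = 5.890 m, giving peak height M/(n_e·A·√(4πDt)) = 0.661/(0.24 × 7.19 × 5.890) = 0.06503 kg/m³.
(x−vt)²/(4Dt) = (0.8)²/(4 × 0.0251 × 110) = 0.05795; exp(−0.05795) = 0.9437.
C = 0.06503 × 0.9437 = 0.0614 kg/m³.

0.0614 kg/m³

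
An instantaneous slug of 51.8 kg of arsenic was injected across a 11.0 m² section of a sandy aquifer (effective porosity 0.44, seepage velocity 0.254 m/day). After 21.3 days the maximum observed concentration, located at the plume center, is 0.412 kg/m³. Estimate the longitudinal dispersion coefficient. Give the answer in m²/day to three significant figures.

2.52 m²/day

At the plume center C_max = M/(n_e·A·√(4πDt)), so D = M²/(4πt·(n_e·A·C_max)²).
n_e·A·C_max = 0.44 × 11.0 × 0.412 = 1.994 kg/m.
D = 51.8²/(4π × 21.3 × 1.994²) = 2.52 m²/day.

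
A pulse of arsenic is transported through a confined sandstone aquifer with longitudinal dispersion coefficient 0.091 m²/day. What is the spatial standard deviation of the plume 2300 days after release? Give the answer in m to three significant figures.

Dispersive spreading gives a Gaussian with σ² = 2Dt; advection only shifts the center.
σ = √(2 × 0.091 × 2300) = 20.5 m.

20.5 m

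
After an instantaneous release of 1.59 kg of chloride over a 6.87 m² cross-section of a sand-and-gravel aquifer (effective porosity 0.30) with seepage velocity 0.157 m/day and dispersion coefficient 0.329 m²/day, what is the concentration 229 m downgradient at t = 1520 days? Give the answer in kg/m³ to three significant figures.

0.00929 kg/m³

For an instantaneous plane source, C(x,t) = M/(n_e·A·√(4πDt)) · exp(−(x−vt)²/(4Dt)), with n_e·A the pore (flow) area.
Plume center vt = 0.157 × 1520 = 238.64 m, so the well at 229 m is 9.64 m upgradient of the peak.
√(4πDt) = 79.27 m, giving peak height M/(n_e·A·√(4πDt)) = 1.59/(0.30 × 6.87 × 79.27) = 0.009732 kg/m³.
(x−vt)²/(4Dt) = (-9.64)²/(4 × 0.329 × 1520) = 0.04646; exp(−0.04646) = 0.9546.
C = 0.009732 × 0.9546 = 0.00929 kg/m³.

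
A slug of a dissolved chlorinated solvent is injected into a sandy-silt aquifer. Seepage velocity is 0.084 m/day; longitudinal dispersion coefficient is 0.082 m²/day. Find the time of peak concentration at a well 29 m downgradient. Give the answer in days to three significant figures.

334 days

For the 1D instantaneous-source solution, setting ∂C/∂t = 0 at fixed x gives v²t² + 2Dt − x² = 0, so t = (√(D² + v²x²) − D)/v².
√(D² + v²x²) = √(0.082² + 0.084² × 29²) = 2.437; v² = 0.007056.
t = (2.437 − 0.082)/0.007056 = 334 days (vs. the pure-advection estimate x/v = 345 d).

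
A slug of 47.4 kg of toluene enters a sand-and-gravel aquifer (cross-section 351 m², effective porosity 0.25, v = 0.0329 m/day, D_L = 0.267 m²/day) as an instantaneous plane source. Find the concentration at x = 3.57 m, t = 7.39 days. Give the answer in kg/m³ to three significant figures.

0.0267 kg/m³

For an instantaneous plane source, C(x,t) = M/(n_e·A·√(4πDt)) · exp(−(x−vt)²/(4Dt)), with n_e·A the pore (flow) area.
Plume center vt = 0.0329 × 7.39 = 0.243131 m, so the well at 3.57 m is 3.326869 m downgradient of the peak.
√(4πDt) = 4.979 m, giving peak height M/(n_e·A·√(4πDt)) = 47.4/(0.25 × 351 × 4.979) = 0.1085 kg/m³.
(x−vt)²/(4Dt) = (3.326869)²/(4 × 0.267 × 7.39) = 1.402; exp(−1.402) = 0.2461.
C = 0.1085 × 0.2461 = 0.0267 kg/m³.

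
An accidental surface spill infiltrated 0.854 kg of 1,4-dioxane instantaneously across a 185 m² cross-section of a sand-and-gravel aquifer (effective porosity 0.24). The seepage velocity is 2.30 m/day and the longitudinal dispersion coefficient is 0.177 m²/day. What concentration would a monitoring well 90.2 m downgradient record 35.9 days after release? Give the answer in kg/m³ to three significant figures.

0.000218 kg/m³

For an instantaneous plane source, C(x,t) = M/(n_e·A·√(4πDt)) · exp(−(x−vt)²/(4Dt)), with n_e·A the pore (flow) area.
Plume center vt = 2.30 × 35.9 = 82.57 m, so the well at 90.2 m is 7.63 m downgradient of the peak.
√(4πDt) = 8.936 m, giving peak height M/(n_e·A·√(4πDt)) = 0.854/(0.24 × 185 × 8.936) = 0.002152 kg/m³.
(x−vt)²/(4Dt) = (7.63)²/(4 × 0.177 × 35.9) = 2.290; exp(−2.290) = 0.1013.
C = 0.002152 × 0.1013 = 0.000218 kg/m³.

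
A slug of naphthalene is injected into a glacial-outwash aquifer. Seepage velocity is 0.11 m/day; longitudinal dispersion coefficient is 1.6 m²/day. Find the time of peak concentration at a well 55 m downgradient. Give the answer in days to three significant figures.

385 days

For the 1D instantaneous-source solution, setting ∂C/∂t = 0 at fixed x gives v²t² + 2Dt − x² = 0, so t = (√(D² + v²x²) − D)/v².
√(D² + v²x²) = √(1.6² + 0.11² × 55²) = 6.258; v² = 0.0121.
t = (6.258 − 1.6)/0.0121 = 385 days (vs. the pure-advection estimate x/v = 500 d).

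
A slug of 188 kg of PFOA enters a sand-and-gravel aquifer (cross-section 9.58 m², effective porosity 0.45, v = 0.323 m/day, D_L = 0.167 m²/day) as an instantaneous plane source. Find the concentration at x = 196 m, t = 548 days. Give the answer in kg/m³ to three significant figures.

For an instantaneous plane source, C(x,t) = M/(n_e·A·√(4πDt)) · exp(−(x−vt)²/(4Dt)), with n_e·A the pore (flow) area.
Plume center vt = 0.323 × 548 = 177.004 m, so the well at 196 m is 18.996 m downgradient of the peak.
√(4πDt) = 33.91 m, giving peak height M/(n_e·A·√(4πDt)) = 188/(0.45 × 9.58 × 33.91) = 1.286 kg/m³.
(x−vt)²/(4Dt) = (18.996)²/(4 × 0.167 × 548) = 0.9858; exp(−0.9858) = 0.3731.
C = 1.286 × 0.3731 = 0.480 kg/m³.

0.480 kg/m³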